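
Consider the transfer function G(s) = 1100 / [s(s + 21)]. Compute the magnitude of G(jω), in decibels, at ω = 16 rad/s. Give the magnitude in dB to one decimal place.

8.3 dB

|j16 + 21| = √(16² + 21²) = 26.4
|j16| = 16
|G(j16)| = 1100 / (26.4 × 16) = 2.6041
20 log₁₀(2.6041) = 8.31 dB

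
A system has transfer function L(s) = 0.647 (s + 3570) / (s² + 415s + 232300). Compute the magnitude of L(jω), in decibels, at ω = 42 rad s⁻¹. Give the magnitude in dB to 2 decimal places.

|j42 + 3570| = √(42² + 3570²) = 3570
|(j42)² + 415(j42) + 232300| = |2.3054e+05 + j17430| = 2.312e+05
|L(j42)| = 0.647 × 3570 / 2.312e+05 = 0.0099914
20 log₁₀(0.0099914) = -40.007 dB

-40.01 dB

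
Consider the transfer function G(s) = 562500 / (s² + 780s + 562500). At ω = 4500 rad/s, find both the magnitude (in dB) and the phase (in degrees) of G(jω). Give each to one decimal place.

|(j4500)² + 780(j4500) + 562500| = |-1.9688e+07 + j3.51e+06| = 2e+07
|G(j4500)| = 562500 / 2e+07 = 0.028128
20 log₁₀(0.028128) = -31.02 dB
∠[(j4500)² + 780(j4500) + 562500] = ∠[-1.9688e+07 + j3.51e+06] = 169.89°
∠G(j4500) = −169.89° = -169.89°

|G| = -31.0 dB, ∠G = -169.9°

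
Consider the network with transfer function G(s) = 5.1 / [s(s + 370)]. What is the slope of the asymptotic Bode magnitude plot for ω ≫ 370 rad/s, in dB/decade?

-40 dB/decade

With 0 zeros and 2 poles, the high-frequency asymptotic slope is 20 × (0 − 2) = -40 dB/decade.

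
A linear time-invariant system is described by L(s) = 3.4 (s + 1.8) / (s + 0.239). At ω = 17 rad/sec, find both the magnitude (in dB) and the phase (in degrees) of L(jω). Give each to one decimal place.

|L| = 10.7 dB, ∠L = -5.2 deg

|j17 + 1.8| = √(17² + 1.8²) = 17.1
|j17 + 0.239| = √(17² + 0.239²) = 17
|L(j17)| = 3.4 × 17.1 / 17 = 3.4187
20 log₁₀(3.4187) = 10.68 dB
∠(j17 + 1.8) = arctan(17/1.8) = 83.96°
∠(j17 + 0.239) = arctan(17/0.239) = 89.19°
∠L(j17) = 83.96° − 89.19° = -5.24°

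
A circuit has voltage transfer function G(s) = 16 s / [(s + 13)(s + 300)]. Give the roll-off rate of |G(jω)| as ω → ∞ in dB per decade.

-20 dB/decade

With 1 zero and 2 poles, the high-frequency asymptotic slope is 20 × (1 − 2) = -20 dB/decade.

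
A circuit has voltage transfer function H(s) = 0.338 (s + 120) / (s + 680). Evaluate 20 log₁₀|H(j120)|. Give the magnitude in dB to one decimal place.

-21.6 dB

|j120 + 120| = √(120² + 120²) = 169.7
|j120 + 680| = √(120² + 680²) = 690.5
|H(j120)| = 0.338 × 169.7 / 690.5 = 0.08307
20 log₁₀(0.08307) = -21.61 dB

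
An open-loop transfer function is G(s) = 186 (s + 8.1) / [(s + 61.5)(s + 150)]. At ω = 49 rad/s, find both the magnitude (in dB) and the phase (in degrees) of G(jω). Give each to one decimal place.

|G| = -2.6 dB, ∠G = 24.0 deg

|j49 + 8.1| = √(49² + 8.1²) = 49.66
|j49 + 61.5| = √(49² + 61.5²) = 78.63
|j49 + 150| = √(49² + 150²) = 157.8
|G(j49)| = 186 × 49.66 / (78.63 × 157.8) = 0.74447
20 log₁₀(0.74447) = -2.56 dB
∠(j49 + 8.1) = arctan(49/8.1) = 80.61°
∠(j49 + 61.5) = arctan(49/61.5) = 38.55°
∠(j49 + 150) = arctan(49/150) = 18.09°
∠G(j49) = 80.61° − (38.55° + 18.09°) = 23.98°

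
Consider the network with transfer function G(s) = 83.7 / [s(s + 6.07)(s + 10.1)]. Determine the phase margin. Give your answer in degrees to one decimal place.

Gain crossover: |G(jω)| = 1 at ω ≈ 1.32 rad/sec.
∠G(j1.32) = −90° − arctan(1.32/6.07) − arctan(1.32/10.1) ≈ -109.75°
PM = 180° + (-109.75°) = 70.25°

70.2°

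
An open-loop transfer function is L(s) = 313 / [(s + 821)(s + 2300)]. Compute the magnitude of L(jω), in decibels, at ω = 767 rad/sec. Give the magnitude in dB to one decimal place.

|j767 + 821| = √(767² + 821²) = 1124
|j767 + 2300| = √(767² + 2300²) = 2425
|L(j767)| = 313 / (1124 × 2425) = 0.0001149
20 log₁₀(0.0001149) = -78.79 dB

-78.8 dB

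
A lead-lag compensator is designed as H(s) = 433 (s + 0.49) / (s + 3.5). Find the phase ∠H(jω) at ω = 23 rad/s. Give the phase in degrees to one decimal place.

7.4°

∠(j23 + 0.49) = arctan(23/0.49) = 88.78°
∠(j23 + 3.5) = arctan(23/3.5) = 81.35°
∠H(j23) = 88.78° − 81.35° = 7.43°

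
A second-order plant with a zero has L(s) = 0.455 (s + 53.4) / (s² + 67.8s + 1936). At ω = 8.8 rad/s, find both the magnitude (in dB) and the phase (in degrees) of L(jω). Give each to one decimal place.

|j8.8 + 53.4| = √(8.8² + 53.4²) = 54.12
|(j8.8)² + 67.8(j8.8) + 1936| = |1858.6 + j596.64| = 1952
|L(j8.8)| = 0.455 × 54.12 / 1952 = 0.012615
20 log₁₀(0.012615) = -37.98 dB
∠(j8.8 + 53.4) = arctan(8.8/53.4) = 9.36°
∠[(j8.8)² + 67.8(j8.8) + 1936] = ∠[1858.6 + j596.64] = 17.80°
∠L(j8.8) = 9.36° − 17.80° = -8.44°

|L| = -38.0 dB, ∠L = -8.4°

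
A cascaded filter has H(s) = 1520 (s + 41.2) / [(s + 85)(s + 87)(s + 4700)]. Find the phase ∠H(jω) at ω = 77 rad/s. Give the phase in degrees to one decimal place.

∠(j77 + 41.2) = arctan(77/41.2) = 61.85°
∠(j77 + 85) = arctan(77/85) = 42.17°
∠(j77 + 87) = arctan(77/87) = 41.51°
∠(j77 + 4700) = arctan(77/4700) = 0.94°
∠H(j77) = 61.85° − (42.17° + 41.51° + 0.94°) = -22.77°

-22.8°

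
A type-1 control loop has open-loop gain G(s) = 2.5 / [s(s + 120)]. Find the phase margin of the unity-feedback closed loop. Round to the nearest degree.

90°

Gain crossover: |G(jω)| = 1 at ω ≈ 0.0208 rad/s.
∠G(j0.0208) = −90° − arctan(0.0208/120) ≈ -90.01°
PM = 180° + (-90.01°) = 89.99°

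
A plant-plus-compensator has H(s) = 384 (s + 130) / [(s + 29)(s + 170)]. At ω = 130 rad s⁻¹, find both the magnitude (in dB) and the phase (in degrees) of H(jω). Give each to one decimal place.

|H| = 7.9 dB, ∠H = -69.8 deg

|j130 + 130| = √(130² + 130²) = 183.8
|j130 + 29| = √(130² + 29²) = 133.2
|j130 + 170| = √(130² + 170²) = 214
|H(j130)| = 384 × 183.8 / (133.2 × 214) = 2.4767
20 log₁₀(2.4767) = 7.88 dB
∠(j130 + 130) = arctan(130/130) = 45.00°
∠(j130 + 29) = arctan(130/29) = 77.42°
∠(j130 + 170) = arctan(130/170) = 37.41°
∠H(j130) = 45.00° − (77.42° + 37.41°) = -69.83°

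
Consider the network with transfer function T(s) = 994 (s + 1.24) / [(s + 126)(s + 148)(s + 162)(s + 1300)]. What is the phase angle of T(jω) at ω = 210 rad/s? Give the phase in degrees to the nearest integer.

-86°

∠(j210 + 1.24) = arctan(210/1.24) = 89.66°
∠(j210 + 126) = arctan(210/126) = 59.04°
∠(j210 + 148) = arctan(210/148) = 54.83°
∠(j210 + 162) = arctan(210/162) = 52.35°
∠(j210 + 1300) = arctan(210/1300) = 9.18°
∠T(j210) = 89.66° − (59.04° + 54.83° + 52.35° + 9.18°) = -85.73°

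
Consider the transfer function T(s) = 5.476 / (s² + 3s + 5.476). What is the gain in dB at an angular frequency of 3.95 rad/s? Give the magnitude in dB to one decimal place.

-9.1 dB

|(j3.95)² + 3(j3.95) + 5.476| = |-10.127 + j11.85| = 15.59
|T(j3.95)| = 5.476 / 15.59 = 0.35131
20 log₁₀(0.35131) = -9.09 dB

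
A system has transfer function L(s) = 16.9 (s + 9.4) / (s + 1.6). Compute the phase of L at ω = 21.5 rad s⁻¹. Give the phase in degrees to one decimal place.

-19.4 deg

∠(j21.5 + 9.4) = arctan(21.5/9.4) = 66.38°
∠(j21.5 + 1.6) = arctan(21.5/1.6) = 85.74°
∠L(j21.5) = 66.38° − 85.74° = -19.36°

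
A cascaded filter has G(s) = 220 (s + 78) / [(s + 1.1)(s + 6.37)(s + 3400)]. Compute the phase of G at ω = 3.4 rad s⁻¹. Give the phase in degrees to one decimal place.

-97.7°

∠(j3.4 + 78) = arctan(3.4/78) = 2.50°
∠(j3.4 + 1.1) = arctan(3.4/1.1) = 72.07°
∠(j3.4 + 6.37) = arctan(3.4/6.37) = 28.09°
∠(j3.4 + 3400) = arctan(3.4/3400) = 0.06°
∠G(j3.4) = 2.50° − (72.07° + 28.09° + 0.06°) = -97.72°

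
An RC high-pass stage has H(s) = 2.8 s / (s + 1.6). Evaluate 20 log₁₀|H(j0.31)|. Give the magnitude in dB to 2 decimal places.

|j0.31| = 0.31
|j0.31 + 1.6| = √(0.31² + 1.6²) = 1.63
|H(j0.31)| = 2.8 × 0.31 / 1.63 = 0.5326
20 log₁₀(0.5326) = -5.472 dB

-5.47 dB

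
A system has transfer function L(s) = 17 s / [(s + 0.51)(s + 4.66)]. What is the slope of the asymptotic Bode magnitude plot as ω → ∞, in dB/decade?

-20 dB/decade

With 1 zero and 2 poles, the high-frequency asymptotic slope is 20 × (1 − 2) = -20 dB/decade.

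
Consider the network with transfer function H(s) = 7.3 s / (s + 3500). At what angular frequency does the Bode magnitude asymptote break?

The single real pole at s = −3500 gives a corner at ω = 3500 rad s⁻¹.

3500 rad s⁻¹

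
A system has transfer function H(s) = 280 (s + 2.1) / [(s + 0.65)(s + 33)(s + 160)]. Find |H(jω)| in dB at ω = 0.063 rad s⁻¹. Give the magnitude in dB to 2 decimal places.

-15.36 dB

|j0.063 + 2.1| = √(0.063² + 2.1²) = 2.101
|j0.063 + 0.65| = √(0.063² + 0.65²) = 0.653
|j0.063 + 33| = √(0.063² + 33²) = 33
|j0.063 + 160| = √(0.063² + 160²) = 160
|H(j0.063)| = 280 × 2.101 / (0.653 × 33 × 160) = 0.17061
20 log₁₀(0.17061) = -15.360 dB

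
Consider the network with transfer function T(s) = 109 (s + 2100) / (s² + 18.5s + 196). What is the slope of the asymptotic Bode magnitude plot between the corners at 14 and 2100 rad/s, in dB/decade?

-40 dB/decade

In this band the factors already past their corner are: complex pole pair at ωₙ ≈ 14; net slope = -40 dB/decade.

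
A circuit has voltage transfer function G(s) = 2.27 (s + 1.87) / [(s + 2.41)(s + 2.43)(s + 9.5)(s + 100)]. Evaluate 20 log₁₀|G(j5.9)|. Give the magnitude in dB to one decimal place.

-70.2 dB

|j5.9 + 1.87| = √(5.9² + 1.87²) = 6.189
|j5.9 + 2.41| = √(5.9² + 2.41²) = 6.373
|j5.9 + 2.43| = √(5.9² + 2.43²) = 6.381
|j5.9 + 9.5| = √(5.9² + 9.5²) = 11.18
|j5.9 + 100| = √(5.9² + 100²) = 100.2
|G(j5.9)| = 2.27 × 6.189 / (6.373 × 6.381 × 11.18 × 100.2) = 0.0003084
20 log₁₀(0.0003084) = -70.22 dB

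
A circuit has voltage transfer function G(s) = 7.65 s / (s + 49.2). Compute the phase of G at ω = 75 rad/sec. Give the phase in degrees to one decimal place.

∠(j75) = 90.00°
∠(j75 + 49.2) = arctan(75/49.2) = 56.74°
∠G(j75) = 90.00° − 56.74° = 33.26°

33.3 deg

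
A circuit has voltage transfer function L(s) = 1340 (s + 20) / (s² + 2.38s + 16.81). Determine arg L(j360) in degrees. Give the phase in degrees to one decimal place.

∠(j360 + 20) = arctan(360/20) = 86.82°
∠[(j360)² + 2.38(j360) + 16.81] = ∠[-1.2958e+05 + j856.8] = 179.62°
∠L(j360) = 86.82° − 179.62° = -92.80°

-92.8°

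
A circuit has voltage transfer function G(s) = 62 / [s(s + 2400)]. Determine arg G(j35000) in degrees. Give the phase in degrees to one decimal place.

-176.1°

∠(j35000 + 2400) = arctan(35000/2400) = 86.08°
∠(j35000) = 90.00°
∠G(j35000) = − (86.08° + 90.00°) = -176.08°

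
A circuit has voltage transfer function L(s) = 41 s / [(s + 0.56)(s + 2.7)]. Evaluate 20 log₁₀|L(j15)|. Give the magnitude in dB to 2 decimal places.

|j15| = 15
|j15 + 0.56| = √(15² + 0.56²) = 15.01
|j15 + 2.7| = √(15² + 2.7²) = 15.24
|L(j15)| = 41 × 15 / (15.01 × 15.24) = 2.6882
20 log₁₀(2.6882) = 8.589 dB

8.59 dB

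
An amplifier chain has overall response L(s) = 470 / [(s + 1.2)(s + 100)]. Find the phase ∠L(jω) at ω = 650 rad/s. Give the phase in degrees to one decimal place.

-171.1 deg

∠(j650 + 1.2) = arctan(650/1.2) = 89.89°
∠(j650 + 100) = arctan(650/100) = 81.25°
∠L(j650) = − (89.89° + 81.25°) = -171.15°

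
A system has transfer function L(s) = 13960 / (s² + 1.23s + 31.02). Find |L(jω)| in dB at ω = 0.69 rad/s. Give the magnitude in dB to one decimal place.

53.2 dB

|(j0.69)² + 1.23(j0.69) + 31.02| = |30.544 + j0.8487| = 30.56
|L(j0.69)| = 13960 / 30.56 = 456.87
20 log₁₀(456.87) = 53.20 dB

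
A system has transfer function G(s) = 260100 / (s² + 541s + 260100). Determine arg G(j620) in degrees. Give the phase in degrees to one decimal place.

∠[(j620)² + 541(j620) + 260100] = ∠[-1.243e+05 + j3.3542e+05] = 110.33°
∠G(j620) = −110.33° = -110.33°

-110.3°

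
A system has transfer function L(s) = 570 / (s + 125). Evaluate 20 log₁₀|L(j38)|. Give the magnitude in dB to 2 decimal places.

|j38 + 125| = √(38² + 125²) = 130.6
|L(j38)| = 570 / 130.6 = 4.3629
20 log₁₀(4.3629) = 12.795 dB

12.80 dB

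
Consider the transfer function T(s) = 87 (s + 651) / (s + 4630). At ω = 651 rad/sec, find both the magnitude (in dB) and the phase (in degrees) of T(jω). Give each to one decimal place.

|T| = 24.7 dB, ∠T = 37.0°

|j651 + 651| = √(651² + 651²) = 920.7
|j651 + 4630| = √(651² + 4630²) = 4676
|T(j651)| = 87 × 920.7 / 4676 = 17.131
20 log₁₀(17.131) = 24.68 dB
∠(j651 + 651) = arctan(651/651) = 45.00°
∠(j651 + 4630) = arctan(651/4630) = 8.00°
∠T(j651) = 45.00° − 8.00° = 37.00°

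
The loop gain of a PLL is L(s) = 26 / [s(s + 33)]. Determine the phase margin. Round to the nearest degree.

89°

Gain crossover: |L(jω)| = 1 at ω ≈ 0.788 rad/s.
∠L(j0.788) = −90° − arctan(0.788/33) ≈ -91.37°
PM = 180° + (-91.37°) = 88.63°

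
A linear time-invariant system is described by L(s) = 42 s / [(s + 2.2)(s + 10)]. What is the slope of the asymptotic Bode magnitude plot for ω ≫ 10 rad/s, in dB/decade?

-20 dB/decade

With 1 zero and 2 poles, the high-frequency asymptotic slope is 20 × (1 − 2) = -20 dB/decade.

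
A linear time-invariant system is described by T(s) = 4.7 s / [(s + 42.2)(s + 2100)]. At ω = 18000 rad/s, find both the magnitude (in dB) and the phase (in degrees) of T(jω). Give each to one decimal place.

|j18000| = 1.8e+04
|j18000 + 42.2| = √(18000² + 42.2²) = 1.8e+04
|j18000 + 2100| = √(18000² + 2100²) = 1.812e+04
|T(j18000)| = 4.7 × 1.8e+04 / (1.8e+04 × 1.812e+04) = 0.00025935
20 log₁₀(0.00025935) = -71.72 dB
∠(j18000) = 90.00°
∠(j18000 + 42.2) = arctan(18000/42.2) = 89.87°
∠(j18000 + 2100) = arctan(18000/2100) = 83.35°
∠T(j18000) = 90.00° − (89.87° + 83.35°) = -83.21°

|T| = -71.7 dB, ∠T = -83.2°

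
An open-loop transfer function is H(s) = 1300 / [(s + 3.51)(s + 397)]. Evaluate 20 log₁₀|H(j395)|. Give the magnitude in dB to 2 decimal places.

-44.62 dB

|j395 + 3.51| = √(395² + 3.51²) = 395
|j395 + 397| = √(395² + 397²) = 560
|H(j395)| = 1300 / (395 × 560) = 0.0058765
20 log₁₀(0.0058765) = -44.618 dB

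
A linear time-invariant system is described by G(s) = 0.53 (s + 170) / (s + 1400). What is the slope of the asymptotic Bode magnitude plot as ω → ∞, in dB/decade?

With 1 zero and 1 pole, the high-frequency asymptotic slope is 20 × (1 − 1) = 0 dB/decade.

0 dB/decade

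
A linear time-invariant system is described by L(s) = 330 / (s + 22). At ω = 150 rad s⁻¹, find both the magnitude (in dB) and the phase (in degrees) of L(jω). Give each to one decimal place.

|j150 + 22| = √(150² + 22²) = 151.6
|L(j150)| = 330 / 151.6 = 2.1767
20 log₁₀(2.1767) = 6.76 dB
∠(j150 + 22) = arctan(150/22) = 81.66°
∠L(j150) = −81.66° = -81.66°

|L| = 6.8 dB, ∠L = -81.7°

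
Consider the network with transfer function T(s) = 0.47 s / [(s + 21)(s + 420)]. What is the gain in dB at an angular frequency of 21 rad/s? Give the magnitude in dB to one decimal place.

-62.0 dB

|j21| = 21
|j21 + 21| = √(21² + 21²) = 29.7
|j21 + 420| = √(21² + 420²) = 420.5
|T(j21)| = 0.47 × 21 / (29.7 × 420.5) = 0.0007903
20 log₁₀(0.0007903) = -62.04 dB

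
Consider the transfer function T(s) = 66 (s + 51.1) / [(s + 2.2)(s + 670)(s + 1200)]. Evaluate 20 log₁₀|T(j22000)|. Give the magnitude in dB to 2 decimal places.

|j22000 + 51.1| = √(22000² + 51.1²) = 2.2e+04
|j22000 + 2.2| = √(22000² + 2.2²) = 2.2e+04
|j22000 + 670| = √(22000² + 670²) = 2.201e+04
|j22000 + 1200| = √(22000² + 1200²) = 2.203e+04
|T(j22000)| = 66 × 2.2e+04 / (2.2e+04 × 2.201e+04 × 2.203e+04) = 1.361e-07
20 log₁₀(1.361e-07) = -137.323 dB

-137.32 dB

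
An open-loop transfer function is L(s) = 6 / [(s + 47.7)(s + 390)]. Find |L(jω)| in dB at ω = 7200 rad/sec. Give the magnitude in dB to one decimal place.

|j7200 + 47.7| = √(7200² + 47.7²) = 7200
|j7200 + 390| = √(7200² + 390²) = 7211
|L(j7200)| = 6 / (7200 × 7211) = 1.1557e-07
20 log₁₀(1.1557e-07) = -138.74 dB

-138.7 dB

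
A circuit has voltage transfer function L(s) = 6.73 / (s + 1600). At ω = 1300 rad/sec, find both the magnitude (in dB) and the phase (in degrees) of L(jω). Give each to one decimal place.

|L| = -49.7 dB, ∠L = -39.1°

|j1300 + 1600| = √(1300² + 1600²) = 2062
|L(j1300)| = 6.73 / 2062 = 0.0032645
20 log₁₀(0.0032645) = -49.72 dB
∠(j1300 + 1600) = arctan(1300/1600) = 39.09°
∠L(j1300) = −39.09° = -39.09°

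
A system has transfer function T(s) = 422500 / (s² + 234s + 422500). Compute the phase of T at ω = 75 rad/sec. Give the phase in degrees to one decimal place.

-2.4°

∠[(j75)² + 234(j75) + 422500] = ∠[4.1688e+05 + j17550] = 2.41°
∠T(j75) = −2.41° = -2.41°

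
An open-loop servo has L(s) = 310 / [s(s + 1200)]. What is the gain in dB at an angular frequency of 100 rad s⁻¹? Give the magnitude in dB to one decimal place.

|j100 + 1200| = √(100² + 1200²) = 1204
|j100| = 100
|L(j100)| = 310 / (1204 × 100) = 0.0025744
20 log₁₀(0.0025744) = -51.79 dB

-51.8 dB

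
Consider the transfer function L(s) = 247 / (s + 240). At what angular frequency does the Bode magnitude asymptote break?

240 rad/s

The single real pole at s = −240 gives a corner at ω = 240 rad/s.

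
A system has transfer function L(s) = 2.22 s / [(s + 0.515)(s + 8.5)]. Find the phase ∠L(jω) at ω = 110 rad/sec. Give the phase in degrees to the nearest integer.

∠(j110) = 90.00°
∠(j110 + 0.515) = arctan(110/0.515) = 89.73°
∠(j110 + 8.5) = arctan(110/8.5) = 85.58°
∠L(j110) = 90.00° − (89.73° + 85.58°) = -85.31°

-85°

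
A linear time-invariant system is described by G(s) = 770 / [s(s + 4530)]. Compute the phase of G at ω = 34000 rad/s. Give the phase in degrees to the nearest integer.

-172 deg

∠(j34000 + 4530) = arctan(34000/4530) = 82.41°
∠(j34000) = 90.00°
∠G(j34000) = − (82.41° + 90.00°) = -172.41°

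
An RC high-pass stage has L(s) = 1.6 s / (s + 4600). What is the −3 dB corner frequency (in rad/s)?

4600 rad/s

For a single-pole high-pass, the −3 dB point is at the pole: ω = 4600 rad/s.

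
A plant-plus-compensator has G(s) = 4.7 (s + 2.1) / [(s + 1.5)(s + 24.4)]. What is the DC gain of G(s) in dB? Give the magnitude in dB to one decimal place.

-11.4 dB

G(0) = 4.7 × 2.1 / (1.5 × 24.4) = 0.26967
20 log₁₀(0.26967) = -11.38 dB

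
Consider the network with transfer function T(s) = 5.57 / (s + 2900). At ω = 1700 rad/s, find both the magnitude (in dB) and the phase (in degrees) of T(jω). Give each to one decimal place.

|T| = -55.6 dB, ∠T = -30.4°

|j1700 + 2900| = √(1700² + 2900²) = 3362
|T(j1700)| = 5.57 / 3362 = 0.001657
20 log₁₀(0.001657) = -55.61 dB
∠(j1700 + 2900) = arctan(1700/2900) = 30.38°
∠T(j1700) = −30.38° = -30.38°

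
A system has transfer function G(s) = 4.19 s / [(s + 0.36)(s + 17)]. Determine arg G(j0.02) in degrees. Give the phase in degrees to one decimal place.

86.8°

∠(j0.02) = 90.00°
∠(j0.02 + 0.36) = arctan(0.02/0.36) = 3.18°
∠(j0.02 + 17) = arctan(0.02/17) = 0.07°
∠G(j0.02) = 90.00° − (3.18° + 0.07°) = 86.75°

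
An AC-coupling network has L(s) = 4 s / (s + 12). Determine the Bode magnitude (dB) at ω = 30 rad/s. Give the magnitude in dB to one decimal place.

|j30| = 30
|j30 + 12| = √(30² + 12²) = 32.31
|L(j30)| = 4 × 30 / 32.31 = 3.7139
20 log₁₀(3.7139) = 11.40 dB

11.4 dB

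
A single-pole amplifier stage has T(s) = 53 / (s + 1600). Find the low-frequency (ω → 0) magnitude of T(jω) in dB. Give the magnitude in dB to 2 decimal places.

T(0) = 53 / 1600 = 0.033125
20 log₁₀(0.033125) = -29.597 dB

-29.60 dB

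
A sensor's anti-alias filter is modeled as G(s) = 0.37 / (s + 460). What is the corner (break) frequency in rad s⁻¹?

460 rad s⁻¹

The single real pole at s = −460 gives a corner at ω = 460 rad s⁻¹.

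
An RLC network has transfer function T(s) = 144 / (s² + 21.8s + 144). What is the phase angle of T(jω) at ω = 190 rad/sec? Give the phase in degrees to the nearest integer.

∠[(j190)² + 21.8(j190) + 144] = ∠[-35956 + j4142] = 173.43°
∠T(j190) = −173.43° = -173.43°

-173°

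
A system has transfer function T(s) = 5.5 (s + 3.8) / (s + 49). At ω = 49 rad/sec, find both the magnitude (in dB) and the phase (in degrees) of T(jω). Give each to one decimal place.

|T| = 11.8 dB, ∠T = 40.6°

|j49 + 3.8| = √(49² + 3.8²) = 49.15
|j49 + 49| = √(49² + 49²) = 69.3
|T(j49)| = 5.5 × 49.15 / 69.3 = 3.9008
20 log₁₀(3.9008) = 11.82 dB
∠(j49 + 3.8) = arctan(49/3.8) = 85.57°
∠(j49 + 49) = arctan(49/49) = 45.00°
∠T(j49) = 85.57° − 45.00° = 40.57°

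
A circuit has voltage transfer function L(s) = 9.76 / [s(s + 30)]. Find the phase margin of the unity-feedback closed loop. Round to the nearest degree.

89°

Gain crossover: |L(jω)| = 1 at ω ≈ 0.325 rad/s.
∠L(j0.325) = −90° − arctan(0.325/30) ≈ -90.62°
PM = 180° + (-90.62°) = 89.38°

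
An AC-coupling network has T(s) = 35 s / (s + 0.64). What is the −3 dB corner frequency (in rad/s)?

0.64 rad/s

For a single-pole high-pass, the −3 dB point is at the pole: ω = 0.64 rad/s.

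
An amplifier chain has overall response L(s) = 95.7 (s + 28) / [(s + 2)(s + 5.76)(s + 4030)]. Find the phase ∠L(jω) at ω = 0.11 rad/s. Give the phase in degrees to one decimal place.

-4.0 deg

∠(j0.11 + 28) = arctan(0.11/28) = 0.23°
∠(j0.11 + 2) = arctan(0.11/2) = 3.15°
∠(j0.11 + 5.76) = arctan(0.11/5.76) = 1.09°
∠(j0.11 + 4030) = arctan(0.11/4030) = 0.00°
∠L(j0.11) = 0.23° − (3.15° + 1.09° + 0.00°) = -4.02°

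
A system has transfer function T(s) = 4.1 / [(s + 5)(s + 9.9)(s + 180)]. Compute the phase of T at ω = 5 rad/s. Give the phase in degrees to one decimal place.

-73.4 deg

∠(j5 + 5) = arctan(5/5) = 45.00°
∠(j5 + 9.9) = arctan(5/9.9) = 26.80°
∠(j5 + 180) = arctan(5/180) = 1.59°
∠T(j5) = − (45.00° + 26.80° + 1.59°) = -73.39°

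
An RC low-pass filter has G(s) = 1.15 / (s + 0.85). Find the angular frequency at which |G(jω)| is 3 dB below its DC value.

0.85 rad/s

For a single-pole low-pass, the −3 dB point is at the pole: ω = 0.85 rad/s.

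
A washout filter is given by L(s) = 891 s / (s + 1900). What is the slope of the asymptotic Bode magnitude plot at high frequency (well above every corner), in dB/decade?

With 1 zero and 1 pole, the high-frequency asymptotic slope is 20 × (1 − 1) = 0 dB/decade.

0 dB/decade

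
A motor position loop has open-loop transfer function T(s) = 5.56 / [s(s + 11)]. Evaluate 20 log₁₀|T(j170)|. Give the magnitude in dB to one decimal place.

|j170 + 11| = √(170² + 11²) = 170.4
|j170| = 170
|T(j170)| = 5.56 / (170.4 × 170) = 0.00019199
20 log₁₀(0.00019199) = -74.33 dB

-74.3 dB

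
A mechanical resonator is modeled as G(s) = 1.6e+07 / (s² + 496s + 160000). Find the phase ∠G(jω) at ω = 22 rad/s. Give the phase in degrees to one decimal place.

∠[(j22)² + 496(j22) + 160000] = ∠[1.5952e+05 + j10912] = 3.91°
∠G(j22) = −3.91° = -3.91°

-3.9°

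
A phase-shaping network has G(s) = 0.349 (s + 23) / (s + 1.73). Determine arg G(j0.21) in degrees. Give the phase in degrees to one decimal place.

∠(j0.21 + 23) = arctan(0.21/23) = 0.52°
∠(j0.21 + 1.73) = arctan(0.21/1.73) = 6.92°
∠G(j0.21) = 0.52° − 6.92° = -6.40°

-6.4°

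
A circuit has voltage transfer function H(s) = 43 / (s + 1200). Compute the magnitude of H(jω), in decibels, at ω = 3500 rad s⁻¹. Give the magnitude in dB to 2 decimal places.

|j3500 + 1200| = √(3500² + 1200²) = 3700
|H(j3500)| = 43 / 3700 = 0.011622
20 log₁₀(0.011622) = -38.695 dB

-38.69 dB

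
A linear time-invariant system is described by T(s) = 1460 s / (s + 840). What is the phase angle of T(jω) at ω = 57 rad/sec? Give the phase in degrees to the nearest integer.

∠(j57) = 90.00°
∠(j57 + 840) = arctan(57/840) = 3.88°
∠T(j57) = 90.00° − 3.88° = 86.12°

86°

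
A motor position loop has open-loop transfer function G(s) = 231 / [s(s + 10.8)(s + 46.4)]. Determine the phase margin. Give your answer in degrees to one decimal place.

Gain crossover: |G(jω)| = 1 at ω ≈ 0.461 rad/s.
∠G(j0.461) = −90° − arctan(0.461/10.8) − arctan(0.461/46.4) ≈ -93.01°
PM = 180° + (-93.01°) = 86.99°

87.0°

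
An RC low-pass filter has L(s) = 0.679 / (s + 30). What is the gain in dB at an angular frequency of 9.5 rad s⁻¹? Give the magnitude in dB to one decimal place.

|j9.5 + 30| = √(9.5² + 30²) = 31.47
|L(j9.5)| = 0.679 / 31.47 = 0.021577
20 log₁₀(0.021577) = -33.32 dB

-33.3 dB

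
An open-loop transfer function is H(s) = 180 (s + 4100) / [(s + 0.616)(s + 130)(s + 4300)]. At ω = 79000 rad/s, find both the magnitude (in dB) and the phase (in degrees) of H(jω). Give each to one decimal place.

|H| = -150.8 dB, ∠H = -179.8°

|j79000 + 4100| = √(79000² + 4100²) = 7.911e+04
|j79000 + 0.616| = √(79000² + 0.616²) = 7.9e+04
|j79000 + 130| = √(79000² + 130²) = 7.9e+04
|j79000 + 4300| = √(79000² + 4300²) = 7.912e+04
|H(j79000)| = 180 × 7.911e+04 / (7.9e+04 × 7.9e+04 × 7.912e+04) = 2.8838e-08
20 log₁₀(2.8838e-08) = -150.80 dB
∠(j79000 + 4100) = arctan(79000/4100) = 87.03°
∠(j79000 + 0.616) = arctan(79000/0.616) = 90.00°
∠(j79000 + 130) = arctan(79000/130) = 89.91°
∠(j79000 + 4300) = arctan(79000/4300) = 86.88°
∠H(j79000) = 87.03° − (90.00° + 89.91° + 86.88°) = -179.76°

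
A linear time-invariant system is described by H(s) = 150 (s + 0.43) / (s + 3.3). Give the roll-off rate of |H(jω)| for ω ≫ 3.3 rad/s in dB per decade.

0 dB/decade

With 1 zero and 1 pole, the high-frequency asymptotic slope is 20 × (1 − 1) = 0 dB/decade.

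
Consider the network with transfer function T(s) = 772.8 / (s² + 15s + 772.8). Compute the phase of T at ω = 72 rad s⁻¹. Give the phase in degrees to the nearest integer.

-166 deg

∠[(j72)² + 15(j72) + 772.8] = ∠[-4411.2 + j1080] = 166.24°
∠T(j72) = −166.24° = -166.24°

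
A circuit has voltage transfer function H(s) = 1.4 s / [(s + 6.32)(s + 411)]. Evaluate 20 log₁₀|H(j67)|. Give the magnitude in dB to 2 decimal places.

-49.51 dB

|j67| = 67
|j67 + 6.32| = √(67² + 6.32²) = 67.3
|j67 + 411| = √(67² + 411²) = 416.4
|H(j67)| = 1.4 × 67 / (67.3 × 416.4) = 0.0033471
20 log₁₀(0.0033471) = -49.507 dB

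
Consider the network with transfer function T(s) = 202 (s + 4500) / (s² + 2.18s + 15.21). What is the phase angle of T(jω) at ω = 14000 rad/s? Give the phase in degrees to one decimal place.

-107.8°

∠(j14000 + 4500) = arctan(14000/4500) = 72.18°
∠[(j14000)² + 2.18(j14000) + 15.21] = ∠[-1.96e+08 + j30520] = 179.99°
∠T(j14000) = 72.18° − 179.99° = -107.81°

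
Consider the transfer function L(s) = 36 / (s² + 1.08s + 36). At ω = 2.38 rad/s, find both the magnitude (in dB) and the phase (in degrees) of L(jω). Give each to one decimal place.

|L| = 1.5 dB, ∠L = -4.8°

|(j2.38)² + 1.08(j2.38) + 36| = |30.336 + j2.5704| = 30.44
|L(j2.38)| = 36 / 30.44 = 1.1825
20 log₁₀(1.1825) = 1.46 dB
∠[(j2.38)² + 1.08(j2.38) + 36] = ∠[30.336 + j2.5704] = 4.84°
∠L(j2.38) = −4.84° = -4.84°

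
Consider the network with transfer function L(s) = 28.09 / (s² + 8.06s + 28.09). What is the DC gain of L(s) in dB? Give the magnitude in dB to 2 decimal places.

L(0) = 28.09 / 28.09 = 1
20 log₁₀(1) = 0.000 dB

0.00 dB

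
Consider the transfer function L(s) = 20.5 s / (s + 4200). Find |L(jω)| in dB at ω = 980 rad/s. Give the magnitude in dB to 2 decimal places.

|j980| = 980
|j980 + 4200| = √(980² + 4200²) = 4313
|L(j980)| = 20.5 × 980 / 4313 = 4.6582
20 log₁₀(4.6582) = 13.364 dB

13.36 dB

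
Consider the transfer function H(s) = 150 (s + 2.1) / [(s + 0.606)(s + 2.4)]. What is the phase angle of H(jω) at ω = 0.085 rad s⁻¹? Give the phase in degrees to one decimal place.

-7.7°

∠(j0.085 + 2.1) = arctan(0.085/2.1) = 2.32°
∠(j0.085 + 0.606) = arctan(0.085/0.606) = 7.98°
∠(j0.085 + 2.4) = arctan(0.085/2.4) = 2.03°
∠H(j0.085) = 2.32° − (7.98° + 2.03°) = -7.69°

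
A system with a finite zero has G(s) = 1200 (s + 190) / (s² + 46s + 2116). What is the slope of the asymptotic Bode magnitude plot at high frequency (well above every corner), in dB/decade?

With 1 zero and 2 poles, the high-frequency asymptotic slope is 20 × (1 − 2) = -20 dB/decade.

-20 dB/decade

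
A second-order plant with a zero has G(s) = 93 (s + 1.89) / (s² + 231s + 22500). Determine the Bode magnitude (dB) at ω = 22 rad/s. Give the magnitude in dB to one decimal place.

-20.8 dB

|j22 + 1.89| = √(22² + 1.89²) = 22.08
|(j22)² + 231(j22) + 22500| = |22016 + j5082| = 2.259e+04
|G(j22)| = 93 × 22.08 / 2.259e+04 = 0.090885
20 log₁₀(0.090885) = -20.83 dB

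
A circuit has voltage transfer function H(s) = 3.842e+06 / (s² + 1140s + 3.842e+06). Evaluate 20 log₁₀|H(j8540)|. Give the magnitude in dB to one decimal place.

-25.2 dB

|(j8540)² + 1140(j8540) + 3.842e+06| = |-6.909e+07 + j9.7356e+06| = 6.977e+07
|H(j8540)| = 3.842e+06 / 6.977e+07 = 0.055065
20 log₁₀(0.055065) = -25.18 dB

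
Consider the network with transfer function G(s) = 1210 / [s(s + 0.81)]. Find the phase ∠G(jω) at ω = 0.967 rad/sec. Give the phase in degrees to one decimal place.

∠(j0.967 + 0.81) = arctan(0.967/0.81) = 50.05°
∠(j0.967) = 90.00°
∠G(j0.967) = − (50.05° + 90.00°) = -140.05°

-140.0 deg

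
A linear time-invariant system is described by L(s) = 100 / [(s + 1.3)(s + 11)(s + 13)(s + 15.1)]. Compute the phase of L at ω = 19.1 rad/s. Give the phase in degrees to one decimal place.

-253.6°

∠(j19.1 + 1.3) = arctan(19.1/1.3) = 86.11°
∠(j19.1 + 11) = arctan(19.1/11) = 60.06°
∠(j19.1 + 13) = arctan(19.1/13) = 55.76°
∠(j19.1 + 15.1) = arctan(19.1/15.1) = 51.67°
∠L(j19.1) = − (86.11° + 60.06° + 55.76° + 51.67°) = -253.60°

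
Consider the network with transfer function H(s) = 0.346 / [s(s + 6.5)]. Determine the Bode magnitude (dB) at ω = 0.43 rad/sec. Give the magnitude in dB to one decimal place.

-18.2 dB

|j0.43 + 6.5| = √(0.43² + 6.5²) = 6.514
|j0.43| = 0.43
|H(j0.43)| = 0.346 / (6.514 × 0.43) = 0.12352
20 log₁₀(0.12352) = -18.17 dB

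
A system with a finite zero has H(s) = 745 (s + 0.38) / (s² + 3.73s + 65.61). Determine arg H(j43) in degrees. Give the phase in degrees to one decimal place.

∠(j43 + 0.38) = arctan(43/0.38) = 89.49°
∠[(j43)² + 3.73(j43) + 65.61] = ∠[-1783.4 + j160.39] = 174.86°
∠H(j43) = 89.49° − 174.86° = -85.37°

-85.4 deg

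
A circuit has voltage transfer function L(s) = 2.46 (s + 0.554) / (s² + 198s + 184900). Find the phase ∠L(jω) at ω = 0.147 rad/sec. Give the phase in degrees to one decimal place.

14.9°

∠(j0.147 + 0.554) = arctan(0.147/0.554) = 14.86°
∠[(j0.147)² + 198(j0.147) + 184900] = ∠[1.849e+05 + j29.106] = 0.01°
∠L(j0.147) = 14.86° − 0.01° = 14.85°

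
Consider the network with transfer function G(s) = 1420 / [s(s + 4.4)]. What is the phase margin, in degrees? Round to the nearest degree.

7°

Gain crossover: |G(jω)| = 1 at ω ≈ 37.6 rad/s.
∠G(j37.6) = −90° − arctan(37.6/4.4) ≈ -173.32°
PM = 180° + (-173.32°) = 6.68°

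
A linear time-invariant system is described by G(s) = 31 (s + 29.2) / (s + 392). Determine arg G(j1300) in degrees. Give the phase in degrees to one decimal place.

∠(j1300 + 29.2) = arctan(1300/29.2) = 88.71°
∠(j1300 + 392) = arctan(1300/392) = 73.22°
∠G(j1300) = 88.71° − 73.22° = 15.49°

15.5 deg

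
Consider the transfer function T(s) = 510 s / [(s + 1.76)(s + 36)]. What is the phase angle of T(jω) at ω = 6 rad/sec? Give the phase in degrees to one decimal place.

6.9 deg

∠(j6) = 90.00°
∠(j6 + 1.76) = arctan(6/1.76) = 73.65°
∠(j6 + 36) = arctan(6/36) = 9.46°
∠T(j6) = 90.00° − (73.65° + 9.46°) = 6.89°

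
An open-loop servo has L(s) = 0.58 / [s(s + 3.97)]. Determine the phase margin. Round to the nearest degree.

Gain crossover: |L(jω)| = 1 at ω ≈ 0.146 rad/sec.
∠L(j0.146) = −90° − arctan(0.146/3.97) ≈ -92.11°
PM = 180° + (-92.11°) = 87.89°

88°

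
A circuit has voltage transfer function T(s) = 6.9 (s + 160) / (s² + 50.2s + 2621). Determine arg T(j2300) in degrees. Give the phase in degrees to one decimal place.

-92.7°

∠(j2300 + 160) = arctan(2300/160) = 86.02°
∠[(j2300)² + 50.2(j2300) + 2621] = ∠[-5.2874e+06 + j1.1546e+05] = 178.75°
∠T(j2300) = 86.02° − 178.75° = -92.73°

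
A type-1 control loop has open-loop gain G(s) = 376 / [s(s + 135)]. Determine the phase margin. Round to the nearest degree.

Gain crossover: |G(jω)| = 1 at ω ≈ 2.78 rad/sec.
∠G(j2.78) = −90° − arctan(2.78/135) ≈ -91.18°
PM = 180° + (-91.18°) = 88.82°

89°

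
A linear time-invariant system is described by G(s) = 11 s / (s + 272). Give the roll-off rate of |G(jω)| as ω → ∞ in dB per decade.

0 dB/decade

With 1 zero and 1 pole, the high-frequency asymptotic slope is 20 × (1 − 1) = 0 dB/decade.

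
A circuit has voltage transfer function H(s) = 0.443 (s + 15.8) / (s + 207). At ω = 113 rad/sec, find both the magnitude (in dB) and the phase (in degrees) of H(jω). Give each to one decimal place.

|H| = -13.4 dB, ∠H = 53.4°

|j113 + 15.8| = √(113² + 15.8²) = 114.1
|j113 + 207| = √(113² + 207²) = 235.8
|H(j113)| = 0.443 × 114.1 / 235.8 = 0.21433
20 log₁₀(0.21433) = -13.38 dB
∠(j113 + 15.8) = arctan(113/15.8) = 82.04°
∠(j113 + 207) = arctan(113/207) = 28.63°
∠H(j113) = 82.04° − 28.63° = 53.41°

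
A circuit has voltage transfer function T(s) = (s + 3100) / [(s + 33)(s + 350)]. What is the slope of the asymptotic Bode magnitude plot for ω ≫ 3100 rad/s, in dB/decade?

With 1 zero and 2 poles, the high-frequency asymptotic slope is 20 × (1 − 2) = -20 dB/decade.

-20 dB/decade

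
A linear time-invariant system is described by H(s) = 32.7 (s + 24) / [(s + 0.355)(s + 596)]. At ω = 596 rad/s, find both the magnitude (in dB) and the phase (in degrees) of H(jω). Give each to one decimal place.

|j596 + 24| = √(596² + 24²) = 596.5
|j596 + 0.355| = √(596² + 0.355²) = 596
|j596 + 596| = √(596² + 596²) = 842.9
|H(j596)| = 32.7 × 596.5 / (596 × 842.9) = 0.038827
20 log₁₀(0.038827) = -28.22 dB
∠(j596 + 24) = arctan(596/24) = 87.69°
∠(j596 + 0.355) = arctan(596/0.355) = 89.97°
∠(j596 + 596) = arctan(596/596) = 45.00°
∠H(j596) = 87.69° − (89.97° + 45.00°) = -47.27°

|H| = -28.2 dB, ∠H = -47.3 deg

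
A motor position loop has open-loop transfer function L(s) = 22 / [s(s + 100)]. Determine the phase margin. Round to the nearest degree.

Gain crossover: |L(jω)| = 1 at ω ≈ 0.22 rad/s.
∠L(j0.22) = −90° − arctan(0.22/100) ≈ -90.13°
PM = 180° + (-90.13°) = 89.87°

90 deg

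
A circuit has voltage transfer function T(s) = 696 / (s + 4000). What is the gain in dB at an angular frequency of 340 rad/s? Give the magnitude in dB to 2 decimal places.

-15.22 dB

|j340 + 4000| = √(340² + 4000²) = 4014
|T(j340)| = 696 / 4014 = 0.17337
20 log₁₀(0.17337) = -15.220 dB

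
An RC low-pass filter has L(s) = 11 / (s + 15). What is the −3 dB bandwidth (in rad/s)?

For a single-pole low-pass, the −3 dB point is at the pole: ω = 15 rad/s.

15 rad/s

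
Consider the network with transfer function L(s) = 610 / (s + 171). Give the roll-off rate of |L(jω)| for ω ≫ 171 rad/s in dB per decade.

-20 dB/decade

With 0 zeros and 1 pole, the high-frequency asymptotic slope is 20 × (0 − 1) = -20 dB/decade.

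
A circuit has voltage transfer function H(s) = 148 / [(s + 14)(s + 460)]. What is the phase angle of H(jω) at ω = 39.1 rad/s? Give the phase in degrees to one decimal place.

-75.2 deg

∠(j39.1 + 14) = arctan(39.1/14) = 70.30°
∠(j39.1 + 460) = arctan(39.1/460) = 4.86°
∠H(j39.1) = − (70.30° + 4.86°) = -75.16°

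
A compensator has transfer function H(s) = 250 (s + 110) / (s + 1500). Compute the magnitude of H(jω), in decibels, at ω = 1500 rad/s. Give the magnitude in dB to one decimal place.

45.0 dB

|j1500 + 110| = √(1500² + 110²) = 1504
|j1500 + 1500| = √(1500² + 1500²) = 2121
|H(j1500)| = 250 × 1504 / 2121 = 177.25
20 log₁₀(177.25) = 44.97 dB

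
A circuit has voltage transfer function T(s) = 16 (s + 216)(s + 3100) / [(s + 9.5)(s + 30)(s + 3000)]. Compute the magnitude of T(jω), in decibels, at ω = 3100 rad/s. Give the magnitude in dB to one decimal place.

-45.6 dB

|j3100 + 216| = √(3100² + 216²) = 3108
|j3100 + 3100| = √(3100² + 3100²) = 4384
|j3100 + 9.5| = √(3100² + 9.5²) = 3100
|j3100 + 30| = √(3100² + 30²) = 3100
|j3100 + 3000| = √(3100² + 3000²) = 4314
|T(j3100)| = 16 × 3108 × 4384 / (3100 × 3100 × 4314) = 0.0052576
20 log₁₀(0.0052576) = -45.58 dB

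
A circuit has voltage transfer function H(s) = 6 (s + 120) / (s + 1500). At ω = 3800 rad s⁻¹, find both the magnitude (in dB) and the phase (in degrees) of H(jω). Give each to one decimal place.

|j3800 + 120| = √(3800² + 120²) = 3802
|j3800 + 1500| = √(3800² + 1500²) = 4085
|H(j3800)| = 6 × 3802 / 4085 = 5.5837
20 log₁₀(5.5837) = 14.94 dB
∠(j3800 + 120) = arctan(3800/120) = 88.19°
∠(j3800 + 1500) = arctan(3800/1500) = 68.46°
∠H(j3800) = 88.19° − 68.46° = 19.73°

|H| = 14.9 dB, ∠H = 19.7 deg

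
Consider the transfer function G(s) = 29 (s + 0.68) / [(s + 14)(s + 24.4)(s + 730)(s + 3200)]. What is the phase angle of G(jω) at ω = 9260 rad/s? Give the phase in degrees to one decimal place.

-246.2 deg

∠(j9260 + 0.68) = arctan(9260/0.68) = 90.00°
∠(j9260 + 14) = arctan(9260/14) = 89.91°
∠(j9260 + 24.4) = arctan(9260/24.4) = 89.85°
∠(j9260 + 730) = arctan(9260/730) = 85.49°
∠(j9260 + 3200) = arctan(9260/3200) = 70.94°
∠G(j9260) = 90.00° − (89.91° + 89.85° + 85.49° + 70.94°) = -246.20°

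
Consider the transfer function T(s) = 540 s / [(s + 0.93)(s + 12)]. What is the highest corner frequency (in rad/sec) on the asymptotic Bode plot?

12 rad/sec

Break frequencies occur at each pole and zero magnitude: 0.93 rad/sec, 12 rad/sec.
The highest is 12 rad/sec.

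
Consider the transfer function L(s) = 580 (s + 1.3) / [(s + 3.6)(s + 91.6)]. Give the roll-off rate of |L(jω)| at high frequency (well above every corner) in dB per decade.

-20 dB/decade

With 1 zero and 2 poles, the high-frequency asymptotic slope is 20 × (1 − 2) = -20 dB/decade.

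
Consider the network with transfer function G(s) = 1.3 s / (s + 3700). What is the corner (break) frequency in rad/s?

The single real pole at s = −3700 gives a corner at ω = 3700 rad/s.

3700 rad/s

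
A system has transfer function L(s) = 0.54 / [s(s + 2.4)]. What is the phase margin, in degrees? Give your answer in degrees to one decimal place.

84.7°

Gain crossover: |L(jω)| = 1 at ω ≈ 0.224 rad s⁻¹.
∠L(j0.224) = −90° − arctan(0.224/2.4) ≈ -95.33°
PM = 180° + (-95.33°) = 84.67°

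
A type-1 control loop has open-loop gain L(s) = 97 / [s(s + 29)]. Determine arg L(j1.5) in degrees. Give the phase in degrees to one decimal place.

-93.0°

∠(j1.5 + 29) = arctan(1.5/29) = 2.96°
∠(j1.5) = 90.00°
∠L(j1.5) = − (2.96° + 90.00°) = -92.96°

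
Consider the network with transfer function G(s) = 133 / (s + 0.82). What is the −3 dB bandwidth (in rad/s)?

0.82 rad/s

For a single-pole low-pass, the −3 dB point is at the pole: ω = 0.82 rad/s.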